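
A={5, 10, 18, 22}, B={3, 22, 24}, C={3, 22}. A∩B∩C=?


A ∩ B = {22}
(A ∩ B) ∩ C = {22}

A ∩ B ∩ C = {22}


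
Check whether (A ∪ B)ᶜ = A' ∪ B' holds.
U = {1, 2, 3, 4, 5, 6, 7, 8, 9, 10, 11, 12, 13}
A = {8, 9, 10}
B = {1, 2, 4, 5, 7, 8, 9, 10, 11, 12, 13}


LHS: A ∪ B = {1, 2, 4, 5, 7, 8, 9, 10, 11, 12, 13}
(A ∪ B)' = U \ (A ∪ B) = {3, 6}
A' = {1, 2, 3, 4, 5, 6, 7, 11, 12, 13}, B' = {3, 6}
Claimed RHS: A' ∪ B' = {1, 2, 3, 4, 5, 6, 7, 11, 12, 13}
Identity is INVALID: LHS = {3, 6} but the RHS claimed here equals {1, 2, 3, 4, 5, 6, 7, 11, 12, 13}. The correct form is (A ∪ B)' = A' ∩ B'.

Identity is invalid: (A ∪ B)' = {3, 6} but A' ∪ B' = {1, 2, 3, 4, 5, 6, 7, 11, 12, 13}. The correct De Morgan law is (A ∪ B)' = A' ∩ B'.


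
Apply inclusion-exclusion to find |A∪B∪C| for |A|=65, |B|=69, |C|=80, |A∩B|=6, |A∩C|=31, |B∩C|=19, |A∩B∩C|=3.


|A∪B∪C| = |A|+|B|+|C| - |A∩B|-|A∩C|-|B∩C| + |A∩B∩C|
= 65+69+80 - 6-31-19 + 3
= 214 - 56 + 3
= 161

|A ∪ B ∪ C| = 161


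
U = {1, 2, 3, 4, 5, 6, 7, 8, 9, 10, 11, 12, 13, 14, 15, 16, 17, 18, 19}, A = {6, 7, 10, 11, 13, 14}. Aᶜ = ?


Aᶜ = U \ A = elements in U but not in A
U = {1, 2, 3, 4, 5, 6, 7, 8, 9, 10, 11, 12, 13, 14, 15, 16, 17, 18, 19}
A = {6, 7, 10, 11, 13, 14}
Aᶜ = {1, 2, 3, 4, 5, 8, 9, 12, 15, 16, 17, 18, 19}

Aᶜ = {1, 2, 3, 4, 5, 8, 9, 12, 15, 16, 17, 18, 19}


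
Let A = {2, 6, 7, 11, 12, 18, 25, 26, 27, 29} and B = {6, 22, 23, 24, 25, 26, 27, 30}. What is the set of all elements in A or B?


A ∪ B = all elements in A or B (or both)
A = {2, 6, 7, 11, 12, 18, 25, 26, 27, 29}
B = {6, 22, 23, 24, 25, 26, 27, 30}
A ∪ B = {2, 6, 7, 11, 12, 18, 22, 23, 24, 25, 26, 27, 29, 30}

A ∪ B = {2, 6, 7, 11, 12, 18, 22, 23, 24, 25, 26, 27, 29, 30}


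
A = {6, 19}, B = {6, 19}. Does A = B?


Two sets are equal iff they have exactly the same elements.
A = {6, 19}
B = {6, 19}
Same elements → A = B

Yes, A = B


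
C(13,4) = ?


C(n,k) = n! / (k!(n-k)!)
C(13,4) = 13! / (4!9!)
= 715

C(13,4) = 715


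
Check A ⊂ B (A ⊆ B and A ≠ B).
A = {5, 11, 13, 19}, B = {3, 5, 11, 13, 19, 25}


A ⊂ B requires: A ⊆ B AND A ≠ B.
A ⊆ B? Yes
A = B? No
A ⊂ B: Yes (A is a proper subset of B)

Yes, A ⊂ B


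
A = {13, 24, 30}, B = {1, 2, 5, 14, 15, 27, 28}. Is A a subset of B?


A ⊆ B means every element of A is in B.
Elements in A not in B: {13, 24, 30}
So A ⊄ B.

No, A ⊄ B


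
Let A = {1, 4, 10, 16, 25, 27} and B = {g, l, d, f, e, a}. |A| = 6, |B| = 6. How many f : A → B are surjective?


n = |A| = 6, k = |B| = 6. Surjections via inclusion-exclusion:
S(n,k) = Σ(-1)^i × C(k,i) × (k-i)^n, i=0 to k
i=0: (-1)^0×C(6,0)×6^6 = 46656
i=1: (-1)^1×C(6,1)×5^6 = -93750
i=2: (-1)^2×C(6,2)×4^6 = 61440
i=3: (-1)^3×C(6,3)×3^6 = -14580
i=4: (-1)^4×C(6,4)×2^6 = 960
i=5: (-1)^5×C(6,5)×1^6 = -6
i=6: (-1)^6×C(6,6)×0^6 = 0
Total = 720

Number of surjections = 720


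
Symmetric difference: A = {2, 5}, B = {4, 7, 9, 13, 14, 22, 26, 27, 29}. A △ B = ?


A △ B = (A \ B) ∪ (B \ A) = elements in exactly one of A or B
A \ B = {2, 5}
B \ A = {4, 7, 9, 13, 14, 22, 26, 27, 29}
A △ B = {2, 4, 5, 7, 9, 13, 14, 22, 26, 27, 29}

A △ B = {2, 4, 5, 7, 9, 13, 14, 22, 26, 27, 29}


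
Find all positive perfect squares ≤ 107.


Checking each candidate:
Condition: positive perfect squares ≤ 107
Result = {1, 4, 9, 16, 25, 36, 49, 64, 81, 100}

{1, 4, 9, 16, 25, 36, 49, 64, 81, 100}


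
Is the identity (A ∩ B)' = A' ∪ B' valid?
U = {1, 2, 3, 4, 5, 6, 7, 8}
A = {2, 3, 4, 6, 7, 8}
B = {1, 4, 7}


LHS: A ∩ B = {4, 7}
(A ∩ B)' = U \ (A ∩ B) = {1, 2, 3, 5, 6, 8}
A' = {1, 5}, B' = {2, 3, 5, 6, 8}
Claimed RHS: A' ∪ B' = {1, 2, 3, 5, 6, 8}
Identity is VALID: LHS = RHS = {1, 2, 3, 5, 6, 8} ✓

Identity is valid. (A ∩ B)' = A' ∪ B' = {1, 2, 3, 5, 6, 8}


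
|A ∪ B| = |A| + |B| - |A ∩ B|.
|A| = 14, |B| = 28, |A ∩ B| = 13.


|A ∪ B| = |A| + |B| - |A ∩ B|
= 14 + 28 - 13
= 29

|A ∪ B| = 29


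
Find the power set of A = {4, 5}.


|A| = 2, so |P(A)| = 2^2 = 4
Enumerate subsets by cardinality (0 to 2):
∅, {4}, {5}, {4, 5}

P(A) has 4 subsets: ∅, {4}, {5}, {4, 5}


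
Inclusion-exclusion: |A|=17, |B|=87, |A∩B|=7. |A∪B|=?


|A ∪ B| = |A| + |B| - |A ∩ B|
= 17 + 87 - 7
= 97

|A ∪ B| = 97


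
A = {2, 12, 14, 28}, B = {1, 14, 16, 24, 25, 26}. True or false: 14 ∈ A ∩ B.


A = {2, 12, 14, 28}, B = {1, 14, 16, 24, 25, 26}
A ∩ B = elements in both A and B
A ∩ B = {14}
Checking if 14 ∈ A ∩ B
14 is in A ∩ B → True

14 ∈ A ∩ B


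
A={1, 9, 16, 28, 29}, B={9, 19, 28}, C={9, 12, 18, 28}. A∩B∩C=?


A ∩ B = {9, 28}
(A ∩ B) ∩ C = {9, 28}

A ∩ B ∩ C = {9, 28}


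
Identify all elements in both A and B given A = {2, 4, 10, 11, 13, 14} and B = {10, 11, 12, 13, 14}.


A = {2, 4, 10, 11, 13, 14}
B = {10, 11, 12, 13, 14}
Region: in both A and B
Elements: {10, 11, 13, 14}

Elements in both A and B: {10, 11, 13, 14}


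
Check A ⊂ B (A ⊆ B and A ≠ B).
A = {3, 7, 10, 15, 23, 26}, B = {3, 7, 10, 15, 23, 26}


A ⊂ B requires: A ⊆ B AND A ≠ B.
A ⊆ B? Yes
A = B? Yes
A = B, so A is not a PROPER subset.

No, A is not a proper subset of B


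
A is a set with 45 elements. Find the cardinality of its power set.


Number of subsets = 2^n
= 2^45
= 35184372088832

|P(A)| = 35184372088832


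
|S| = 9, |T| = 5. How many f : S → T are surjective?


n = |S| = 9, k = |T| = 5. Surjections via inclusion-exclusion:
S(n,k) = Σ(-1)^i × C(k,i) × (k-i)^n, i=0 to k
i=0: (-1)^0×C(5,0)×5^9 = 1953125
i=1: (-1)^1×C(5,1)×4^9 = -1310720
i=2: (-1)^2×C(5,2)×3^9 = 196830
i=3: (-1)^3×C(5,3)×2^9 = -5120
i=4: (-1)^4×C(5,4)×1^9 = 5
i=5: (-1)^5×C(5,5)×0^9 = 0
Total = 834120

Number of surjections = 834120


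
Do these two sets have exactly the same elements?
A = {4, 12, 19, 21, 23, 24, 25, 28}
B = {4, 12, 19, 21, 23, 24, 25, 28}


Two sets are equal iff they have exactly the same elements.
A = {4, 12, 19, 21, 23, 24, 25, 28}
B = {4, 12, 19, 21, 23, 24, 25, 28}
Same elements → A = B

Yes, A = B


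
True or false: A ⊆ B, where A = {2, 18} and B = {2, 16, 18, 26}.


A ⊆ B means every element of A is in B.
All elements of A are in B.
So A ⊆ B.

Yes, A ⊆ B


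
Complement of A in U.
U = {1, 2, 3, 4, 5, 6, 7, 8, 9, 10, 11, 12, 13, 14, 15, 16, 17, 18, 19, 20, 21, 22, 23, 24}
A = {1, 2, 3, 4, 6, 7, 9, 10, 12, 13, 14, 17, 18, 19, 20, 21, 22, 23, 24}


Aᶜ = U \ A = elements in U but not in A
U = {1, 2, 3, 4, 5, 6, 7, 8, 9, 10, 11, 12, 13, 14, 15, 16, 17, 18, 19, 20, 21, 22, 23, 24}
A = {1, 2, 3, 4, 6, 7, 9, 10, 12, 13, 14, 17, 18, 19, 20, 21, 22, 23, 24}
Aᶜ = {5, 8, 11, 15, 16}

Aᶜ = {5, 8, 11, 15, 16}


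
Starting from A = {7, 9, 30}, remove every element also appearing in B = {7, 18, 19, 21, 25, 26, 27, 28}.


A \ B = elements in A but not in B
A = {7, 9, 30}
B = {7, 18, 19, 21, 25, 26, 27, 28}
Remove from A any elements in B
A \ B = {9, 30}

A \ B = {9, 30}


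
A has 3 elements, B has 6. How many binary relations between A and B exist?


A relation from A to B is any subset of A × B.
|A × B| = 3 × 6 = 18
# relations = 2^|A × B| = 2^18 = 262144

Number of relations = 262144


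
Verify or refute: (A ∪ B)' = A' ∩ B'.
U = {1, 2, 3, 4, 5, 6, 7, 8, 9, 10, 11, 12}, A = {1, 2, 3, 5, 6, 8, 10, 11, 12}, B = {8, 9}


LHS: A ∪ B = {1, 2, 3, 5, 6, 8, 9, 10, 11, 12}
(A ∪ B)' = U \ (A ∪ B) = {4, 7}
A' = {4, 7, 9}, B' = {1, 2, 3, 4, 5, 6, 7, 10, 11, 12}
Claimed RHS: A' ∩ B' = {4, 7}
Identity is VALID: LHS = RHS = {4, 7} ✓

Identity is valid. (A ∪ B)' = A' ∩ B' = {4, 7}


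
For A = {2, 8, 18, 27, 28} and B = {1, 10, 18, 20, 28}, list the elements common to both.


A ∩ B = elements in both A and B
A = {2, 8, 18, 27, 28}
B = {1, 10, 18, 20, 28}
A ∩ B = {18, 28}

A ∩ B = {18, 28}


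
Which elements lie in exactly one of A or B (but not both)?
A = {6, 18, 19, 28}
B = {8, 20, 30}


A △ B = (A \ B) ∪ (B \ A) = elements in exactly one of A or B
A \ B = {6, 18, 19, 28}
B \ A = {8, 20, 30}
A △ B = {6, 8, 18, 19, 20, 28, 30}

A △ B = {6, 8, 18, 19, 20, 28, 30}


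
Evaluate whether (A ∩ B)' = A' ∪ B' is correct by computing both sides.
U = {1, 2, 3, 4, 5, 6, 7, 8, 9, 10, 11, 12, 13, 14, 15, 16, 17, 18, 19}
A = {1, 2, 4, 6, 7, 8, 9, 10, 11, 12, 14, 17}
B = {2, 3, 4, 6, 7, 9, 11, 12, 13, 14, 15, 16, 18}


LHS: A ∩ B = {2, 4, 6, 7, 9, 11, 12, 14}
(A ∩ B)' = U \ (A ∩ B) = {1, 3, 5, 8, 10, 13, 15, 16, 17, 18, 19}
A' = {3, 5, 13, 15, 16, 18, 19}, B' = {1, 5, 8, 10, 17, 19}
Claimed RHS: A' ∪ B' = {1, 3, 5, 8, 10, 13, 15, 16, 17, 18, 19}
Identity is VALID: LHS = RHS = {1, 3, 5, 8, 10, 13, 15, 16, 17, 18, 19} ✓

Identity is valid. (A ∩ B)' = A' ∪ B' = {1, 3, 5, 8, 10, 13, 15, 16, 17, 18, 19}


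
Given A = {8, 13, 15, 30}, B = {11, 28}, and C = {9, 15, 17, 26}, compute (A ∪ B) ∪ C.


A ∪ B = {8, 11, 13, 15, 28, 30}
(A ∪ B) ∪ C = {8, 9, 11, 13, 15, 17, 26, 28, 30}

A ∪ B ∪ C = {8, 9, 11, 13, 15, 17, 26, 28, 30}


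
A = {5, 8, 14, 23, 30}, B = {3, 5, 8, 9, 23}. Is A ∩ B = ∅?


Disjoint means A ∩ B = ∅.
A ∩ B = {5, 8, 23}
A ∩ B ≠ ∅, so A and B are NOT disjoint.

No, A and B are not disjoint (A ∩ B = {5, 8, 23})


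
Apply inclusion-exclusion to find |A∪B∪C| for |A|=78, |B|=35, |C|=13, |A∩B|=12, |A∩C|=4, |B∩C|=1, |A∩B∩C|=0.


|A∪B∪C| = |A|+|B|+|C| - |A∩B|-|A∩C|-|B∩C| + |A∩B∩C|
= 78+35+13 - 12-4-1 + 0
= 126 - 17 + 0
= 109

|A ∪ B ∪ C| = 109


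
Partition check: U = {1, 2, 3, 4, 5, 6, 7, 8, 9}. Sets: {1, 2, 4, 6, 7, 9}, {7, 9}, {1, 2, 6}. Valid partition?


A partition requires: (1) non-empty parts, (2) pairwise disjoint, (3) union = U
Parts: {1, 2, 4, 6, 7, 9}, {7, 9}, {1, 2, 6}
Union of parts: {1, 2, 4, 6, 7, 9}
U = {1, 2, 3, 4, 5, 6, 7, 8, 9}
All non-empty? True
Pairwise disjoint? False
Covers U? False

No, not a valid partition


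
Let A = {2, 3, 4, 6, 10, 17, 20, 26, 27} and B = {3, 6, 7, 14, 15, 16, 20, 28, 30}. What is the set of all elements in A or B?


A ∪ B = all elements in A or B (or both)
A = {2, 3, 4, 6, 10, 17, 20, 26, 27}
B = {3, 6, 7, 14, 15, 16, 20, 28, 30}
A ∪ B = {2, 3, 4, 6, 7, 10, 14, 15, 16, 17, 20, 26, 27, 28, 30}

A ∪ B = {2, 3, 4, 6, 7, 10, 14, 15, 16, 17, 20, 26, 27, 28, 30}


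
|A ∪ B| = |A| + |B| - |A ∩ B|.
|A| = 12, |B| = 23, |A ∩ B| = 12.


|A ∪ B| = |A| + |B| - |A ∩ B|
= 12 + 23 - 12
= 23

|A ∪ B| = 23


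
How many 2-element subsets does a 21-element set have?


C(n,k) = n! / (k!(n-k)!)
C(21,2) = 21! / (2!19!)
= 210

C(21,2) = 210


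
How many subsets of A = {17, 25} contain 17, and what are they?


A subset of A contains 17 iff the remaining 1 elements form any subset of A \ {17}.
Count: 2^(n-1) = 2^1 = 2
Subsets containing 17: {17}, {17, 25}

Subsets containing 17 (2 total): {17}, {17, 25}


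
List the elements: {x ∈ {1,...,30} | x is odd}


Checking each candidate:
Condition: odd numbers in {1,...,30}
Result = {1, 3, 5, 7, 9, 11, 13, 15, 17, 19, 21, 23, 25, 27, 29}

{1, 3, 5, 7, 9, 11, 13, 15, 17, 19, 21, 23, 25, 27, 29}


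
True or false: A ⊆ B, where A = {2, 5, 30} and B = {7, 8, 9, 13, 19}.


A ⊆ B means every element of A is in B.
Elements in A not in B: {2, 5, 30}
So A ⊄ B.

No, A ⊄ B


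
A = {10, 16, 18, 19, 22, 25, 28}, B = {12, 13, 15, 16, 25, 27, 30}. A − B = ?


A \ B = elements in A but not in B
A = {10, 16, 18, 19, 22, 25, 28}
B = {12, 13, 15, 16, 25, 27, 30}
Remove from A any elements in B
A \ B = {10, 18, 19, 22, 28}

A \ B = {10, 18, 19, 22, 28}


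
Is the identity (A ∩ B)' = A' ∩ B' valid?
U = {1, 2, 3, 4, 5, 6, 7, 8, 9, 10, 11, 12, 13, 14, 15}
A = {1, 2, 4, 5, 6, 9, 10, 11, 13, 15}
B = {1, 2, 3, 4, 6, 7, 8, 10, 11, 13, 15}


LHS: A ∩ B = {1, 2, 4, 6, 10, 11, 13, 15}
(A ∩ B)' = U \ (A ∩ B) = {3, 5, 7, 8, 9, 12, 14}
A' = {3, 7, 8, 12, 14}, B' = {5, 9, 12, 14}
Claimed RHS: A' ∩ B' = {12, 14}
Identity is INVALID: LHS = {3, 5, 7, 8, 9, 12, 14} but the RHS claimed here equals {12, 14}. The correct form is (A ∩ B)' = A' ∪ B'.

Identity is invalid: (A ∩ B)' = {3, 5, 7, 8, 9, 12, 14} but A' ∩ B' = {12, 14}. The correct De Morgan law is (A ∩ B)' = A' ∪ B'.


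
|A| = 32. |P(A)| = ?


Number of subsets = 2^n
= 2^32
= 4294967296

|P(A)| = 4294967296


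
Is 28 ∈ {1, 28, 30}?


A = {1, 28, 30}
Checking if 28 is in A
28 is in A → True

28 ∈ A


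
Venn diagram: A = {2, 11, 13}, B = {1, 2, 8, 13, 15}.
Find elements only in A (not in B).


A = {2, 11, 13}
B = {1, 2, 8, 13, 15}
Region: only in A (not in B)
Elements: {11}

Elements only in A (not in B): {11}


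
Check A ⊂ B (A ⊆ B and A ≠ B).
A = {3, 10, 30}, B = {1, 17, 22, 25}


A ⊂ B requires: A ⊆ B AND A ≠ B.
A ⊆ B? No
A ⊄ B, so A is not a proper subset.

No, A is not a proper subset of B


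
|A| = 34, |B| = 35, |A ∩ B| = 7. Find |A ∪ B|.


|A ∪ B| = |A| + |B| - |A ∩ B|
= 34 + 35 - 7
= 62

|A ∪ B| = 62


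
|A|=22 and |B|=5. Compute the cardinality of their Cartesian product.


|A × B| = |A| × |B|
= 22 × 5
= 110

|A × B| = 110


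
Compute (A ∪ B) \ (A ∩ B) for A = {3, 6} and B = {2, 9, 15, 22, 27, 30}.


A △ B = (A \ B) ∪ (B \ A) = elements in exactly one of A or B
A \ B = {3, 6}
B \ A = {2, 9, 15, 22, 27, 30}
A △ B = {2, 3, 6, 9, 15, 22, 27, 30}

A △ B = {2, 3, 6, 9, 15, 22, 27, 30}


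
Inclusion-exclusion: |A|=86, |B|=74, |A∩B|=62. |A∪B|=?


|A ∪ B| = |A| + |B| - |A ∩ B|
= 86 + 74 - 62
= 98

|A ∪ B| = 98


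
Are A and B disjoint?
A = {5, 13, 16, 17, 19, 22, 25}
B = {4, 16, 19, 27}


Disjoint means A ∩ B = ∅.
A ∩ B = {16, 19}
A ∩ B ≠ ∅, so A and B are NOT disjoint.

No, A and B are not disjoint (A ∩ B = {16, 19})


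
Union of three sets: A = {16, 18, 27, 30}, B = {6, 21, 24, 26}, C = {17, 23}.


A ∪ B = {6, 16, 18, 21, 24, 26, 27, 30}
(A ∪ B) ∪ C = {6, 16, 17, 18, 21, 23, 24, 26, 27, 30}

A ∪ B ∪ C = {6, 16, 17, 18, 21, 23, 24, 26, 27, 30}


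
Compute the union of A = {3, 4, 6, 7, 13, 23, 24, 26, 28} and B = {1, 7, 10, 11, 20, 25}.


A ∪ B = all elements in A or B (or both)
A = {3, 4, 6, 7, 13, 23, 24, 26, 28}
B = {1, 7, 10, 11, 20, 25}
A ∪ B = {1, 3, 4, 6, 7, 10, 11, 13, 20, 23, 24, 25, 26, 28}

A ∪ B = {1, 3, 4, 6, 7, 10, 11, 13, 20, 23, 24, 25, 26, 28}


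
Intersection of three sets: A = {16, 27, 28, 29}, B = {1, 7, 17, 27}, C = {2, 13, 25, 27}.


A ∩ B = {27}
(A ∩ B) ∩ C = {27}

A ∩ B ∩ C = {27}


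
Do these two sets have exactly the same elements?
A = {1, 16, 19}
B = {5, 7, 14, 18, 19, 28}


Two sets are equal iff they have exactly the same elements.
A = {1, 16, 19}
B = {5, 7, 14, 18, 19, 28}
Differences: {1, 5, 7, 14, 16, 18, 28}
A ≠ B

No, A ≠ B


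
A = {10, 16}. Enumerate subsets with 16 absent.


A subset of A that omits 16 is a subset of A \ {16}, so there are 2^(n-1) = 2^1 = 2 of them.
Subsets excluding 16: ∅, {10}

Subsets excluding 16 (2 total): ∅, {10}


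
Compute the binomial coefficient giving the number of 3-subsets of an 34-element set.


C(n,k) = n! / (k!(n-k)!)
C(34,3) = 34! / (3!31!)
= 5984

C(34,3) = 5984


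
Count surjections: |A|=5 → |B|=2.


n = |A| = 5, k = |B| = 2. Surjections via inclusion-exclusion:
S(n,k) = Σ(-1)^i × C(k,i) × (k-i)^n, i=0 to k
i=0: (-1)^0×C(2,0)×2^5 = 32
i=1: (-1)^1×C(2,1)×1^5 = -2
i=2: (-1)^2×C(2,2)×0^5 = 0
Total = 30

Number of surjections = 30


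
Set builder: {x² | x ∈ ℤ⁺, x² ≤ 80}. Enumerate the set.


Checking each candidate:
Condition: positive perfect squares ≤ 80
Result = {1, 4, 9, 16, 25, 36, 49, 64}

{1, 4, 9, 16, 25, 36, 49, 64}


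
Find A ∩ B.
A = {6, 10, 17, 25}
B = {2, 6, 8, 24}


A ∩ B = elements in both A and B
A = {6, 10, 17, 25}
B = {2, 6, 8, 24}
A ∩ B = {6}

A ∩ B = {6}


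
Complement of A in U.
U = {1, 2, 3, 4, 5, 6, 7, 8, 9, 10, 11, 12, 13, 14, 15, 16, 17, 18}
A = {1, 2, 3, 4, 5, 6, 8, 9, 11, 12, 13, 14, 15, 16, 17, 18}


Aᶜ = U \ A = elements in U but not in A
U = {1, 2, 3, 4, 5, 6, 7, 8, 9, 10, 11, 12, 13, 14, 15, 16, 17, 18}
A = {1, 2, 3, 4, 5, 6, 8, 9, 11, 12, 13, 14, 15, 16, 17, 18}
Aᶜ = {7, 10}

Aᶜ = {7, 10}


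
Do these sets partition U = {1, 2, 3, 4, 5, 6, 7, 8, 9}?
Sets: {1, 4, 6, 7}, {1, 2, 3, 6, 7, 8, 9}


A partition requires: (1) non-empty parts, (2) pairwise disjoint, (3) union = U
Parts: {1, 4, 6, 7}, {1, 2, 3, 6, 7, 8, 9}
Union of parts: {1, 2, 3, 4, 6, 7, 8, 9}
U = {1, 2, 3, 4, 5, 6, 7, 8, 9}
All non-empty? True
Pairwise disjoint? False
Covers U? False

No, not a valid partition


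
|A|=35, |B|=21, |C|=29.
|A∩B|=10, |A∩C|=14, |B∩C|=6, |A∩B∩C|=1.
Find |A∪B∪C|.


|A∪B∪C| = |A|+|B|+|C| - |A∩B|-|A∩C|-|B∩C| + |A∩B∩C|
= 35+21+29 - 10-14-6 + 1
= 85 - 30 + 1
= 56

|A ∪ B ∪ C| = 56


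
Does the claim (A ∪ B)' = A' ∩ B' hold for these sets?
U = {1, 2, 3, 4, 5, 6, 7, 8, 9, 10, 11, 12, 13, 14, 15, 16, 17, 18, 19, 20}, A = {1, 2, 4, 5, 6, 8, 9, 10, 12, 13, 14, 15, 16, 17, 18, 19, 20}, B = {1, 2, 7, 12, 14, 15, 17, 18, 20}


LHS: A ∪ B = {1, 2, 4, 5, 6, 7, 8, 9, 10, 12, 13, 14, 15, 16, 17, 18, 19, 20}
(A ∪ B)' = U \ (A ∪ B) = {3, 11}
A' = {3, 7, 11}, B' = {3, 4, 5, 6, 8, 9, 10, 11, 13, 16, 19}
Claimed RHS: A' ∩ B' = {3, 11}
Identity is VALID: LHS = RHS = {3, 11} ✓

Identity is valid. (A ∪ B)' = A' ∩ B' = {3, 11}


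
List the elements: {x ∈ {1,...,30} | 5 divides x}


Checking each candidate:
Condition: multiples of 5 in {1,...,30}
Result = {5, 10, 15, 20, 25, 30}

{5, 10, 15, 20, 25, 30}


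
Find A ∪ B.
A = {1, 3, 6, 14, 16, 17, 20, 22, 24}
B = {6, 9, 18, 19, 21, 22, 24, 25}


A ∪ B = all elements in A or B (or both)
A = {1, 3, 6, 14, 16, 17, 20, 22, 24}
B = {6, 9, 18, 19, 21, 22, 24, 25}
A ∪ B = {1, 3, 6, 9, 14, 16, 17, 18, 19, 20, 21, 22, 24, 25}

A ∪ B = {1, 3, 6, 9, 14, 16, 17, 18, 19, 20, 21, 22, 24, 25}


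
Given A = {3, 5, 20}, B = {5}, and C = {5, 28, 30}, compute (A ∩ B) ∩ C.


A ∩ B = {5}
(A ∩ B) ∩ C = {5}

A ∩ B ∩ C = {5}


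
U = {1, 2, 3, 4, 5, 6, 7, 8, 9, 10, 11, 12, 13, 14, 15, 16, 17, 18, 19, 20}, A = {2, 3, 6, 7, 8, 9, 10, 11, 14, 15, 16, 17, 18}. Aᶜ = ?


Aᶜ = U \ A = elements in U but not in A
U = {1, 2, 3, 4, 5, 6, 7, 8, 9, 10, 11, 12, 13, 14, 15, 16, 17, 18, 19, 20}
A = {2, 3, 6, 7, 8, 9, 10, 11, 14, 15, 16, 17, 18}
Aᶜ = {1, 4, 5, 12, 13, 19, 20}

Aᶜ = {1, 4, 5, 12, 13, 19, 20}


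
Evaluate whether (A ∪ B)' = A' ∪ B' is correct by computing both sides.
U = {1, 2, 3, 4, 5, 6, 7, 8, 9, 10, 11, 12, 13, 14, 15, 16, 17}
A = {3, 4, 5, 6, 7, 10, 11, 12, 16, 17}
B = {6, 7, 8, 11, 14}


LHS: A ∪ B = {3, 4, 5, 6, 7, 8, 10, 11, 12, 14, 16, 17}
(A ∪ B)' = U \ (A ∪ B) = {1, 2, 9, 13, 15}
A' = {1, 2, 8, 9, 13, 14, 15}, B' = {1, 2, 3, 4, 5, 9, 10, 12, 13, 15, 16, 17}
Claimed RHS: A' ∪ B' = {1, 2, 3, 4, 5, 8, 9, 10, 12, 13, 14, 15, 16, 17}
Identity is INVALID: LHS = {1, 2, 9, 13, 15} but the RHS claimed here equals {1, 2, 3, 4, 5, 8, 9, 10, 12, 13, 14, 15, 16, 17}. The correct form is (A ∪ B)' = A' ∩ B'.

Identity is invalid: (A ∪ B)' = {1, 2, 9, 13, 15} but A' ∪ B' = {1, 2, 3, 4, 5, 8, 9, 10, 12, 13, 14, 15, 16, 17}. The correct De Morgan law is (A ∪ B)' = A' ∩ B'.


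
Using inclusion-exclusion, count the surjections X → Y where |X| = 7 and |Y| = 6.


n = |X| = 7, k = |Y| = 6. Surjections via inclusion-exclusion:
S(n,k) = Σ(-1)^i × C(k,i) × (k-i)^n, i=0 to k
i=0: (-1)^0×C(6,0)×6^7 = 279936
i=1: (-1)^1×C(6,1)×5^7 = -468750
i=2: (-1)^2×C(6,2)×4^7 = 245760
i=3: (-1)^3×C(6,3)×3^7 = -43740
i=4: (-1)^4×C(6,4)×2^7 = 1920
i=5: (-1)^5×C(6,5)×1^7 = -6
i=6: (-1)^6×C(6,6)×0^7 = 0
Total = 15120

Number of surjections = 15120


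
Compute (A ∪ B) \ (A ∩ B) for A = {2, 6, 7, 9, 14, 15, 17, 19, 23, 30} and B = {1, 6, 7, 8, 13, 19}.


A △ B = (A \ B) ∪ (B \ A) = elements in exactly one of A or B
A \ B = {2, 9, 14, 15, 17, 23, 30}
B \ A = {1, 8, 13}
A △ B = {1, 2, 8, 9, 13, 14, 15, 17, 23, 30}

A △ B = {1, 2, 8, 9, 13, 14, 15, 17, 23, 30}


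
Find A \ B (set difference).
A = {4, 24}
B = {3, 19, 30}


A \ B = elements in A but not in B
A = {4, 24}
B = {3, 19, 30}
Remove from A any elements in B
A \ B = {4, 24}

A \ B = {4, 24}


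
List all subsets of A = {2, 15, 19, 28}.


|A| = 4, so |P(A)| = 2^4 = 16
Enumerate subsets by cardinality (0 to 4):
∅, {2}, {15}, {19}, {28}, {2, 15}, {2, 19}, {2, 28}, {15, 19}, {15, 28}, {19, 28}, {2, 15, 19}, {2, 15, 28}, {2, 19, 28}, {15, 19, 28}, {2, 15, 19, 28}

P(A) has 16 subsets: ∅, {2}, {15}, {19}, {28}, {2, 15}, {2, 19}, {2, 28}, {15, 19}, {15, 28}, {19, 28}, {2, 15, 19}, {2, 15, 28}, {2, 19, 28}, {15, 19, 28}, {2, 15, 19, 28}


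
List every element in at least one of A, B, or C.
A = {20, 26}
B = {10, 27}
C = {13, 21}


A ∪ B = {10, 20, 26, 27}
(A ∪ B) ∪ C = {10, 13, 20, 21, 26, 27}

A ∪ B ∪ C = {10, 13, 20, 21, 26, 27}


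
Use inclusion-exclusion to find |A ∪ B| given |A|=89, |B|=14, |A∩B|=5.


|A ∪ B| = |A| + |B| - |A ∩ B|
= 89 + 14 - 5
= 98

|A ∪ B| = 98


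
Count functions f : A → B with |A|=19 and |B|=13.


Each of |A| = 19 inputs maps to any of |B| = 13 outputs.
# functions = |B|^|A| = 13^19
= 1461920290375446110677

Number of functions = 1461920290375446110677


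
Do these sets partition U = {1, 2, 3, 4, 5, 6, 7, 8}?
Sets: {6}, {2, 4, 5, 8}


A partition requires: (1) non-empty parts, (2) pairwise disjoint, (3) union = U
Parts: {6}, {2, 4, 5, 8}
Union of parts: {2, 4, 5, 6, 8}
U = {1, 2, 3, 4, 5, 6, 7, 8}
All non-empty? True
Pairwise disjoint? True
Covers U? False

No, not a valid partition


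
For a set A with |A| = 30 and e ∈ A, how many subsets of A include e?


Subsets of A containing e correspond to subsets of A \ {e}, which has 29 elements.
Count = 2^(n-1) = 2^29
= 536870912

Number of subsets containing e = 536870912


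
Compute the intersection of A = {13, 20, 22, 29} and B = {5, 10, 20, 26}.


A ∩ B = elements in both A and B
A = {13, 20, 22, 29}
B = {5, 10, 20, 26}
A ∩ B = {20}

A ∩ B = {20}


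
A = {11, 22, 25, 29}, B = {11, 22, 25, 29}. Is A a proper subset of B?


A ⊂ B requires: A ⊆ B AND A ≠ B.
A ⊆ B? Yes
A = B? Yes
A = B, so A is not a PROPER subset.

No, A is not a proper subset of B


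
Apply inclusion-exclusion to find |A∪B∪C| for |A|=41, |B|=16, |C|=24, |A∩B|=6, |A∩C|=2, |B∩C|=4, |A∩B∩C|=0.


|A∪B∪C| = |A|+|B|+|C| - |A∩B|-|A∩C|-|B∩C| + |A∩B∩C|
= 41+16+24 - 6-2-4 + 0
= 81 - 12 + 0
= 69

|A ∪ B ∪ C| = 69


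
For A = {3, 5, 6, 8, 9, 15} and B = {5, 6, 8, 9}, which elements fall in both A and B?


A = {3, 5, 6, 8, 9, 15}
B = {5, 6, 8, 9}
Region: in both A and B
Elements: {5, 6, 8, 9}

Elements in both A and B: {5, 6, 8, 9}


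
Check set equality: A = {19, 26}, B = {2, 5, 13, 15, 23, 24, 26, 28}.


Two sets are equal iff they have exactly the same elements.
A = {19, 26}
B = {2, 5, 13, 15, 23, 24, 26, 28}
Differences: {2, 5, 13, 15, 19, 23, 24, 28}
A ≠ B

No, A ≠ B


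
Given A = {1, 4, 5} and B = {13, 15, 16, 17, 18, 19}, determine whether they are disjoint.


Disjoint means A ∩ B = ∅.
A ∩ B = ∅
A ∩ B = ∅, so A and B are disjoint.

Yes, A and B are disjoint


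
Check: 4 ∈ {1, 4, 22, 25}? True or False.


A = {1, 4, 22, 25}
Checking if 4 is in A
4 is in A → True

4 ∈ A


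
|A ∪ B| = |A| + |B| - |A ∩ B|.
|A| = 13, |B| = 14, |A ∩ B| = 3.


|A ∪ B| = |A| + |B| - |A ∩ B|
= 13 + 14 - 3
= 24

|A ∪ B| = 24


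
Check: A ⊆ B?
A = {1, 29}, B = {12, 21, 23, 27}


A ⊆ B means every element of A is in B.
Elements in A not in B: {1, 29}
So A ⊄ B.

No, A ⊄ B


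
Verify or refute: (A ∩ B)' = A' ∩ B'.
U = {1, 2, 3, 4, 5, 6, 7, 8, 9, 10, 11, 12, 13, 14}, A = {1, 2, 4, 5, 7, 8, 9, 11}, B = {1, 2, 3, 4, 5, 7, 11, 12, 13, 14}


LHS: A ∩ B = {1, 2, 4, 5, 7, 11}
(A ∩ B)' = U \ (A ∩ B) = {3, 6, 8, 9, 10, 12, 13, 14}
A' = {3, 6, 10, 12, 13, 14}, B' = {6, 8, 9, 10}
Claimed RHS: A' ∩ B' = {6, 10}
Identity is INVALID: LHS = {3, 6, 8, 9, 10, 12, 13, 14} but the RHS claimed here equals {6, 10}. The correct form is (A ∩ B)' = A' ∪ B'.

Identity is invalid: (A ∩ B)' = {3, 6, 8, 9, 10, 12, 13, 14} but A' ∩ B' = {6, 10}. The correct De Morgan law is (A ∩ B)' = A' ∪ B'.


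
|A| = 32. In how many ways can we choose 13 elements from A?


C(n,k) = n! / (k!(n-k)!)
C(32,13) = 32! / (13!19!)
= 347373600

C(32,13) = 347373600


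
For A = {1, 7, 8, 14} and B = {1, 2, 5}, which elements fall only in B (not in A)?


A = {1, 7, 8, 14}
B = {1, 2, 5}
Region: only in B (not in A)
Elements: {2, 5}

Elements only in B (not in A): {2, 5}


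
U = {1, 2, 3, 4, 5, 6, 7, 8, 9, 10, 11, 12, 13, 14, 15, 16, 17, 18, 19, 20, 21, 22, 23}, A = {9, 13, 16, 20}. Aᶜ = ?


Aᶜ = U \ A = elements in U but not in A
U = {1, 2, 3, 4, 5, 6, 7, 8, 9, 10, 11, 12, 13, 14, 15, 16, 17, 18, 19, 20, 21, 22, 23}
A = {9, 13, 16, 20}
Aᶜ = {1, 2, 3, 4, 5, 6, 7, 8, 10, 11, 12, 14, 15, 17, 18, 19, 21, 22, 23}

Aᶜ = {1, 2, 3, 4, 5, 6, 7, 8, 10, 11, 12, 14, 15, 17, 18, 19, 21, 22, 23}


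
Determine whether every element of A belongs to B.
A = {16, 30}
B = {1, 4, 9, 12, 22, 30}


A ⊆ B means every element of A is in B.
Elements in A not in B: {16}
So A ⊄ B.

No, A ⊄ B


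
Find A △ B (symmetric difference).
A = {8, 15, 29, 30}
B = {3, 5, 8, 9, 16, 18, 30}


A △ B = (A \ B) ∪ (B \ A) = elements in exactly one of A or B
A \ B = {15, 29}
B \ A = {3, 5, 9, 16, 18}
A △ B = {3, 5, 9, 15, 16, 18, 29}

A △ B = {3, 5, 9, 15, 16, 18, 29}


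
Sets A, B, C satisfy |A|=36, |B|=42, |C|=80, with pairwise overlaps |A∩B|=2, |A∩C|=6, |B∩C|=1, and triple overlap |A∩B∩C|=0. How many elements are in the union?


|A∪B∪C| = |A|+|B|+|C| - |A∩B|-|A∩C|-|B∩C| + |A∩B∩C|
= 36+42+80 - 2-6-1 + 0
= 158 - 9 + 0
= 149

|A ∪ B ∪ C| = 149


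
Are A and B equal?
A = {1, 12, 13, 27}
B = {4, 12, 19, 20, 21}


Two sets are equal iff they have exactly the same elements.
A = {1, 12, 13, 27}
B = {4, 12, 19, 20, 21}
Differences: {1, 4, 13, 19, 20, 21, 27}
A ≠ B

No, A ≠ B


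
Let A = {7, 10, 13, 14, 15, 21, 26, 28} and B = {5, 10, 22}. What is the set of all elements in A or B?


A ∪ B = all elements in A or B (or both)
A = {7, 10, 13, 14, 15, 21, 26, 28}
B = {5, 10, 22}
A ∪ B = {5, 7, 10, 13, 14, 15, 21, 22, 26, 28}

A ∪ B = {5, 7, 10, 13, 14, 15, 21, 22, 26, 28}


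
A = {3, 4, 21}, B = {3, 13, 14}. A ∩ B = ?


A ∩ B = elements in both A and B
A = {3, 4, 21}
B = {3, 13, 14}
A ∩ B = {3}

A ∩ B = {3}


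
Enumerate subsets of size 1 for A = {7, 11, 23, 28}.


|A| = 4, so A has C(4,1) = 4 subsets of size 1.
Enumerate by choosing 1 elements from A at a time:
{7}, {11}, {23}, {28}

1-element subsets (4 total): {7}, {11}, {23}, {28}


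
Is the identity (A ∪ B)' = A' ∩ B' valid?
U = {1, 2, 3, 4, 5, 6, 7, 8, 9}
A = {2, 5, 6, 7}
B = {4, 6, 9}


LHS: A ∪ B = {2, 4, 5, 6, 7, 9}
(A ∪ B)' = U \ (A ∪ B) = {1, 3, 8}
A' = {1, 3, 4, 8, 9}, B' = {1, 2, 3, 5, 7, 8}
Claimed RHS: A' ∩ B' = {1, 3, 8}
Identity is VALID: LHS = RHS = {1, 3, 8} ✓

Identity is valid. (A ∪ B)' = A' ∩ B' = {1, 3, 8}


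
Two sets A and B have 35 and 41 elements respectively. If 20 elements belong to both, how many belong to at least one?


|A ∪ B| = |A| + |B| - |A ∩ B|
= 35 + 41 - 20
= 56

|A ∪ B| = 56


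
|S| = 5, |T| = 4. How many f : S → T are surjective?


n = |S| = 5, k = |T| = 4. Surjections via inclusion-exclusion:
S(n,k) = Σ(-1)^i × C(k,i) × (k-i)^n, i=0 to k
i=0: (-1)^0×C(4,0)×4^5 = 1024
i=1: (-1)^1×C(4,1)×3^5 = -972
i=2: (-1)^2×C(4,2)×2^5 = 192
i=3: (-1)^3×C(4,3)×1^5 = -4
i=4: (-1)^4×C(4,4)×0^5 = 0
Total = 240

Number of surjections = 240


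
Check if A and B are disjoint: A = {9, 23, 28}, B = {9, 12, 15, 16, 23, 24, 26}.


Disjoint means A ∩ B = ∅.
A ∩ B = {9, 23}
A ∩ B ≠ ∅, so A and B are NOT disjoint.

No, A and B are not disjoint (A ∩ B = {9, 23})


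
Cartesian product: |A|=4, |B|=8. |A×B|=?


|A × B| = |A| × |B|
= 4 × 8
= 32

|A × B| = 32


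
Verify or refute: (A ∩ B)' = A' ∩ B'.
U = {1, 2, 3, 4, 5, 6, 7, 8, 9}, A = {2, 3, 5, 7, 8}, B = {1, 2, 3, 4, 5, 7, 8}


LHS: A ∩ B = {2, 3, 5, 7, 8}
(A ∩ B)' = U \ (A ∩ B) = {1, 4, 6, 9}
A' = {1, 4, 6, 9}, B' = {6, 9}
Claimed RHS: A' ∩ B' = {6, 9}
Identity is INVALID: LHS = {1, 4, 6, 9} but the RHS claimed here equals {6, 9}. The correct form is (A ∩ B)' = A' ∪ B'.

Identity is invalid: (A ∩ B)' = {1, 4, 6, 9} but A' ∩ B' = {6, 9}. The correct De Morgan law is (A ∩ B)' = A' ∪ B'.


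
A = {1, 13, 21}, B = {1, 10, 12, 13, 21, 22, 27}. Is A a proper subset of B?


A ⊂ B requires: A ⊆ B AND A ≠ B.
A ⊆ B? Yes
A = B? No
A ⊂ B: Yes (A is a proper subset of B)

Yes, A ⊂ B


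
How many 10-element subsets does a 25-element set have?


C(n,k) = n! / (k!(n-k)!)
C(25,10) = 25! / (10!15!)
= 3268760

C(25,10) = 3268760


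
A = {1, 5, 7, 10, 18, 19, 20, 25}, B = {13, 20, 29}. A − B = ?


A \ B = elements in A but not in B
A = {1, 5, 7, 10, 18, 19, 20, 25}
B = {13, 20, 29}
Remove from A any elements in B
A \ B = {1, 5, 7, 10, 18, 19, 25}

A \ B = {1, 5, 7, 10, 18, 19, 25}


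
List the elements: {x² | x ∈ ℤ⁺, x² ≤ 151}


Checking each candidate:
Condition: positive perfect squares ≤ 151
Result = {1, 4, 9, 16, 25, 36, 49, 64, 81, 100, 121, 144}

{1, 4, 9, 16, 25, 36, 49, 64, 81, 100, 121, 144}


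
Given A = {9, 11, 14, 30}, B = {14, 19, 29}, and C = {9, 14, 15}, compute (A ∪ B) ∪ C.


A ∪ B = {9, 11, 14, 19, 29, 30}
(A ∪ B) ∪ C = {9, 11, 14, 15, 19, 29, 30}

A ∪ B ∪ C = {9, 11, 14, 15, 19, 29, 30}


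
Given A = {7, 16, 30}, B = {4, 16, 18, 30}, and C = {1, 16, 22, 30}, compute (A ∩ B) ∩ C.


A ∩ B = {16, 30}
(A ∩ B) ∩ C = {16, 30}

A ∩ B ∩ C = {16, 30}


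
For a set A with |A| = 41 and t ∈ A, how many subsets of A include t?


Subsets of A containing t correspond to subsets of A \ {t}, which has 40 elements.
Count = 2^(n-1) = 2^40
= 1099511627776

Number of subsets containing t = 1099511627776


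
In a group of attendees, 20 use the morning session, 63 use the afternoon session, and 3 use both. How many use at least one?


|A ∪ B| = |A| + |B| - |A ∩ B|
= 20 + 63 - 3
= 80

|A ∪ B| = 80


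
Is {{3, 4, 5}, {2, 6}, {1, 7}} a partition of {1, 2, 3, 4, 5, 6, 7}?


A partition requires: (1) non-empty parts, (2) pairwise disjoint, (3) union = U
Parts: {3, 4, 5}, {2, 6}, {1, 7}
Union of parts: {1, 2, 3, 4, 5, 6, 7}
U = {1, 2, 3, 4, 5, 6, 7}
All non-empty? True
Pairwise disjoint? True
Covers U? True

Yes, valid partition


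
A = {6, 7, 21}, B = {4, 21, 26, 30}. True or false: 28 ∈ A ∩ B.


A = {6, 7, 21}, B = {4, 21, 26, 30}
A ∩ B = elements in both A and B
A ∩ B = {21}
Checking if 28 ∈ A ∩ B
28 is not in A ∩ B → False

28 ∉ A ∩ B


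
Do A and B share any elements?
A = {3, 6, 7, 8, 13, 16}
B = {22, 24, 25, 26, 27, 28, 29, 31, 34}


Disjoint means A ∩ B = ∅.
A ∩ B = ∅
A ∩ B = ∅, so A and B are disjoint.

No — A and B share no elements (A ∩ B = ∅), so they are disjoint


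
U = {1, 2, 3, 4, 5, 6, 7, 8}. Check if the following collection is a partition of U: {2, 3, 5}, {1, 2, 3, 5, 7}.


A partition requires: (1) non-empty parts, (2) pairwise disjoint, (3) union = U
Parts: {2, 3, 5}, {1, 2, 3, 5, 7}
Union of parts: {1, 2, 3, 5, 7}
U = {1, 2, 3, 4, 5, 6, 7, 8}
All non-empty? True
Pairwise disjoint? False
Covers U? False

No, not a valid partition


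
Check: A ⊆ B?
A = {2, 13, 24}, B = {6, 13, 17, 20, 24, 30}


A ⊆ B means every element of A is in B.
Elements in A not in B: {2}
So A ⊄ B.

No, A ⊄ B


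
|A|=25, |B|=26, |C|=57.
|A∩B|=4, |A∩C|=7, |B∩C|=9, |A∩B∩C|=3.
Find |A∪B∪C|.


|A∪B∪C| = |A|+|B|+|C| - |A∩B|-|A∩C|-|B∩C| + |A∩B∩C|
= 25+26+57 - 4-7-9 + 3
= 108 - 20 + 3
= 91

|A ∪ B ∪ C| = 91


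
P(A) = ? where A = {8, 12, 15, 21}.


|A| = 4, so |P(A)| = 2^4 = 16
Enumerate subsets by cardinality (0 to 4):
∅, {8}, {12}, {15}, {21}, {8, 12}, {8, 15}, {8, 21}, {12, 15}, {12, 21}, {15, 21}, {8, 12, 15}, {8, 12, 21}, {8, 15, 21}, {12, 15, 21}, {8, 12, 15, 21}

P(A) has 16 subsets: ∅, {8}, {12}, {15}, {21}, {8, 12}, {8, 15}, {8, 21}, {12, 15}, {12, 21}, {15, 21}, {8, 12, 15}, {8, 12, 21}, {8, 15, 21}, {12, 15, 21}, {8, 12, 15, 21}


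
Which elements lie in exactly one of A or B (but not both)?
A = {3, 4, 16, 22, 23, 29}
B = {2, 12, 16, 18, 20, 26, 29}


A △ B = (A \ B) ∪ (B \ A) = elements in exactly one of A or B
A \ B = {3, 4, 22, 23}
B \ A = {2, 12, 18, 20, 26}
A △ B = {2, 3, 4, 12, 18, 20, 22, 23, 26}

A △ B = {2, 3, 4, 12, 18, 20, 22, 23, 26}


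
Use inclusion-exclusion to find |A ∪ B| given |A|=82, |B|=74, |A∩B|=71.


|A ∪ B| = |A| + |B| - |A ∩ B|
= 82 + 74 - 71
= 85

|A ∪ B| = 85


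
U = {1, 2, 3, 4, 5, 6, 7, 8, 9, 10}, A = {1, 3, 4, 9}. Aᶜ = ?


Aᶜ = U \ A = elements in U but not in A
U = {1, 2, 3, 4, 5, 6, 7, 8, 9, 10}
A = {1, 3, 4, 9}
Aᶜ = {2, 5, 6, 7, 8, 10}

Aᶜ = {2, 5, 6, 7, 8, 10}


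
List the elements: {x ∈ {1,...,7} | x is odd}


Checking each candidate:
Condition: odd numbers in {1,...,7}
Result = {1, 3, 5, 7}

{1, 3, 5, 7}


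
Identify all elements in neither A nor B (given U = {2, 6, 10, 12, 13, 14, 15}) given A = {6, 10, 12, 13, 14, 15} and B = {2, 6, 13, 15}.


A = {6, 10, 12, 13, 14, 15}
B = {2, 6, 13, 15}
Region: in neither A nor B (given U = {2, 6, 10, 12, 13, 14, 15})
Elements: ∅

Elements in neither A nor B (given U = {2, 6, 10, 12, 13, 14, 15}): ∅


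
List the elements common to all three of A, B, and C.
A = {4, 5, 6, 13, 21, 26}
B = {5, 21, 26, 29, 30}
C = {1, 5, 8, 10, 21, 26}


A ∩ B = {5, 21, 26}
(A ∩ B) ∩ C = {5, 21, 26}

A ∩ B ∩ C = {5, 21, 26}


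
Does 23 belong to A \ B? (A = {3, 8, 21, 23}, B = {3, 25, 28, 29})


A = {3, 8, 21, 23}, B = {3, 25, 28, 29}
A \ B = elements in A but not in B
A \ B = {8, 21, 23}
Checking if 23 ∈ A \ B
23 is in A \ B → True

23 ∈ A \ B


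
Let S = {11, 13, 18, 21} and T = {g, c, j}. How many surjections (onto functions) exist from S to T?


n = |S| = 4, k = |T| = 3. Surjections via inclusion-exclusion:
S(n,k) = Σ(-1)^i × C(k,i) × (k-i)^n, i=0 to k
i=0: (-1)^0×C(3,0)×3^4 = 81
i=1: (-1)^1×C(3,1)×2^4 = -48
i=2: (-1)^2×C(3,2)×1^4 = 3
i=3: (-1)^3×C(3,3)×0^4 = 0
Total = 36

Number of surjections = 36


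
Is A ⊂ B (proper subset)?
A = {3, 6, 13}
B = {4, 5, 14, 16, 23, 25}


A ⊂ B requires: A ⊆ B AND A ≠ B.
A ⊆ B? No
A ⊄ B, so A is not a proper subset.

No, A is not a proper subset of B


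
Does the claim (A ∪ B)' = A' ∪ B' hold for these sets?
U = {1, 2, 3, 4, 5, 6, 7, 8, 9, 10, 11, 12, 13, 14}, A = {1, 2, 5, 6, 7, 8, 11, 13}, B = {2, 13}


LHS: A ∪ B = {1, 2, 5, 6, 7, 8, 11, 13}
(A ∪ B)' = U \ (A ∪ B) = {3, 4, 9, 10, 12, 14}
A' = {3, 4, 9, 10, 12, 14}, B' = {1, 3, 4, 5, 6, 7, 8, 9, 10, 11, 12, 14}
Claimed RHS: A' ∪ B' = {1, 3, 4, 5, 6, 7, 8, 9, 10, 11, 12, 14}
Identity is INVALID: LHS = {3, 4, 9, 10, 12, 14} but the RHS claimed here equals {1, 3, 4, 5, 6, 7, 8, 9, 10, 11, 12, 14}. The correct form is (A ∪ B)' = A' ∩ B'.

Identity is invalid: (A ∪ B)' = {3, 4, 9, 10, 12, 14} but A' ∪ B' = {1, 3, 4, 5, 6, 7, 8, 9, 10, 11, 12, 14}. The correct De Morgan law is (A ∪ B)' = A' ∩ B'.


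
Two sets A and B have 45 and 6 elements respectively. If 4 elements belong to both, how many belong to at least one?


|A ∪ B| = |A| + |B| - |A ∩ B|
= 45 + 6 - 4
= 47

|A ∪ B| = 47


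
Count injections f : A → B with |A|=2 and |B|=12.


An injection sends each of |A| = 2 inputs to a distinct output in B.
# injections = |B|·(|B|-1)·…·(|B|-|A|+1) = 12! / (12 - 2)!
= 12 × 11
= 132

Number of injections = 132


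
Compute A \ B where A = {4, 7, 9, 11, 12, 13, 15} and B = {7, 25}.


A \ B = elements in A but not in B
A = {4, 7, 9, 11, 12, 13, 15}
B = {7, 25}
Remove from A any elements in B
A \ B = {4, 9, 11, 12, 13, 15}

A \ B = {4, 9, 11, 12, 13, 15}


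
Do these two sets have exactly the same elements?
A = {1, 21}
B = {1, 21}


Two sets are equal iff they have exactly the same elements.
A = {1, 21}
B = {1, 21}
Same elements → A = B

Yes, A = B


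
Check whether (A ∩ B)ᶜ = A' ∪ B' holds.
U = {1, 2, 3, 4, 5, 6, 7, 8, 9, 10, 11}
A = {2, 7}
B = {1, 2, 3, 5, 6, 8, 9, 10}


LHS: A ∩ B = {2}
(A ∩ B)' = U \ (A ∩ B) = {1, 3, 4, 5, 6, 7, 8, 9, 10, 11}
A' = {1, 3, 4, 5, 6, 8, 9, 10, 11}, B' = {4, 7, 11}
Claimed RHS: A' ∪ B' = {1, 3, 4, 5, 6, 7, 8, 9, 10, 11}
Identity is VALID: LHS = RHS = {1, 3, 4, 5, 6, 7, 8, 9, 10, 11} ✓

Identity is valid. (A ∩ B)' = A' ∪ B' = {1, 3, 4, 5, 6, 7, 8, 9, 10, 11}


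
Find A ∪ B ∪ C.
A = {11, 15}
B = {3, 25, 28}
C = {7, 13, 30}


A ∪ B = {3, 11, 15, 25, 28}
(A ∪ B) ∪ C = {3, 7, 11, 13, 15, 25, 28, 30}

A ∪ B ∪ C = {3, 7, 11, 13, 15, 25, 28, 30}


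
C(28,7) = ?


C(n,k) = n! / (k!(n-k)!)
C(28,7) = 28! / (7!21!)
= 1184040

C(28,7) = 1184040


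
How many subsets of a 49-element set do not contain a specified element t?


Subsets of A avoiding t are subsets of A \ {t}, which has 48 elements.
Count = 2^(n-1) = 2^48
= 281474976710656

Number of subsets avoiding t = 281474976710656


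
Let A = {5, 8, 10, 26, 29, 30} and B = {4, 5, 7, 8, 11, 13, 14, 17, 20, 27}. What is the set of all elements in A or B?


A ∪ B = all elements in A or B (or both)
A = {5, 8, 10, 26, 29, 30}
B = {4, 5, 7, 8, 11, 13, 14, 17, 20, 27}
A ∪ B = {4, 5, 7, 8, 10, 11, 13, 14, 17, 20, 26, 27, 29, 30}

A ∪ B = {4, 5, 7, 8, 10, 11, 13, 14, 17, 20, 26, 27, 29, 30}


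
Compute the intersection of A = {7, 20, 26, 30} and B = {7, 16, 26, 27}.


A ∩ B = elements in both A and B
A = {7, 20, 26, 30}
B = {7, 16, 26, 27}
A ∩ B = {7, 26}

A ∩ B = {7, 26}


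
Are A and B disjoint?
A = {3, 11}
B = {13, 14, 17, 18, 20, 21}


Disjoint means A ∩ B = ∅.
A ∩ B = ∅
A ∩ B = ∅, so A and B are disjoint.

Yes, A and B are disjoint


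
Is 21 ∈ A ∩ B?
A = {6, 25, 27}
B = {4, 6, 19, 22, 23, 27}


A = {6, 25, 27}, B = {4, 6, 19, 22, 23, 27}
A ∩ B = elements in both A and B
A ∩ B = {6, 27}
Checking if 21 ∈ A ∩ B
21 is not in A ∩ B → False

21 ∉ A ∩ B


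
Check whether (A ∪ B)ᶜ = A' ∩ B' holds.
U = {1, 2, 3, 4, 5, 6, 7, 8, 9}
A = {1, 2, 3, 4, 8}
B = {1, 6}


LHS: A ∪ B = {1, 2, 3, 4, 6, 8}
(A ∪ B)' = U \ (A ∪ B) = {5, 7, 9}
A' = {5, 6, 7, 9}, B' = {2, 3, 4, 5, 7, 8, 9}
Claimed RHS: A' ∩ B' = {5, 7, 9}
Identity is VALID: LHS = RHS = {5, 7, 9} ✓

Identity is valid. (A ∪ B)' = A' ∩ B' = {5, 7, 9}


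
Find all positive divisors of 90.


Checking each candidate:
Condition: positive divisors of 90
Result = {1, 2, 3, 5, 6, 9, 10, 15, 18, 30, 45, 90}

{1, 2, 3, 5, 6, 9, 10, 15, 18, 30, 45, 90}


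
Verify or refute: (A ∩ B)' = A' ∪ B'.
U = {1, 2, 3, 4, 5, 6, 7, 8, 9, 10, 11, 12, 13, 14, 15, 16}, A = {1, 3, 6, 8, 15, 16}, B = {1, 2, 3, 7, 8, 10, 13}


LHS: A ∩ B = {1, 3, 8}
(A ∩ B)' = U \ (A ∩ B) = {2, 4, 5, 6, 7, 9, 10, 11, 12, 13, 14, 15, 16}
A' = {2, 4, 5, 7, 9, 10, 11, 12, 13, 14}, B' = {4, 5, 6, 9, 11, 12, 14, 15, 16}
Claimed RHS: A' ∪ B' = {2, 4, 5, 6, 7, 9, 10, 11, 12, 13, 14, 15, 16}
Identity is VALID: LHS = RHS = {2, 4, 5, 6, 7, 9, 10, 11, 12, 13, 14, 15, 16} ✓

Identity is valid. (A ∩ B)' = A' ∪ B' = {2, 4, 5, 6, 7, 9, 10, 11, 12, 13, 14, 15, 16}


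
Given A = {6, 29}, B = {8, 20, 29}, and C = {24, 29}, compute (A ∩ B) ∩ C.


A ∩ B = {29}
(A ∩ B) ∩ C = {29}

A ∩ B ∩ C = {29}
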